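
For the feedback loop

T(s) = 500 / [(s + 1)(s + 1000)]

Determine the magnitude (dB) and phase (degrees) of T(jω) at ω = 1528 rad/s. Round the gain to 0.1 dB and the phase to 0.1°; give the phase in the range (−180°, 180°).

At s = jω = j1528:
pole (s+1): 1 + j1528 → |·| = √(1²+1528²) = √2334785 ≈ 1528, ∠ = arctan(1528/1) ≈ 89.96°
pole (s+1000): 1000 + j1528 → |·| = √(1000²+1528²) = √3334784 ≈ 1826.1, ∠ = arctan(1528/1000) ≈ 56.80°
|T| = 500 / 2.7903e+06 ≈ 0.00017919
Gain = 20 log₁₀(0.00017919) ≈ -74.93 dB
∠T = 0.00° − 146.76° = -146.76°

-74.9 dB, -146.8°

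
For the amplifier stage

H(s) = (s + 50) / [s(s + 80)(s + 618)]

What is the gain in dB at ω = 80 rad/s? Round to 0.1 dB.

-95.5 dB

At s = jω = j80:
zero (s+50): 50 + j80 → |·| = √(50²+80²) = √8900 ≈ 94.34, ∠ = arctan(80/50) ≈ 57.99°
pole (s+80): 80 + j80 → |·| = √(80²+80²) = √12800 ≈ 113.14, ∠ = arctan(80/80) ≈ 45.00°
pole (s+618): 618 + j80 → |·| = √(618²+80²) = √388324 ≈ 623.16, ∠ = arctan(80/618) ≈ 7.38°
pole at origin: |s| = 80, ∠ = 90.00° (in denominator)
|H| = 1 · 94.34 / 5.6403e+06 ≈ 1.6726e-05
Gain = 20 log₁₀(1.6726e-05) ≈ -95.53 dB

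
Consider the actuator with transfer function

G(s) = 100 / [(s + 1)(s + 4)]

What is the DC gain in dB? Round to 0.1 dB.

28.0 dB

G(0) = 100 / (1·4) = 25
20 log₁₀(25) ≈ 27.96 dB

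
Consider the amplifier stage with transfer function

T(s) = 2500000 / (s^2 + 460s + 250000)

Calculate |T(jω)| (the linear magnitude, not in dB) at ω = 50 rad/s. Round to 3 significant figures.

10.1

At s = jω = j50:
quadratic: (j50)² + 460·j50 + 250000 = 247500 + j23000 → |·| ≈ 2.4857e+05, ∠ ≈ 5.31°
|T| = 2500000 / 2.4857e+05 ≈ 10.058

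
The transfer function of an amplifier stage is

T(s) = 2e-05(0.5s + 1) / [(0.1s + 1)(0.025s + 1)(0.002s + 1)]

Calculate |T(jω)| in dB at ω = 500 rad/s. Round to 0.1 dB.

At ω = 500 rad/s:
zero (1 + j500·0.5) = 1 + j250 → |·| ≈ 250, ∠ ≈ 89.77°
pole (1 + j500·0.1) = 1 + j50 → |·| ≈ 50.01, ∠ ≈ 88.85°
pole (1 + j500·0.025) = 1 + j12.5 → |·| ≈ 12.54, ∠ ≈ 85.43°
pole (1 + j500·0.002) = 1 + j1 → |·| ≈ 1.4142, ∠ ≈ 45.00°
|T| = 2e-05 · 250 / (50.01 · 12.54 · 1.4142) ≈ 5.6377e-06
Gain = 20 log₁₀(5.6377e-06) ≈ -104.98 dB

-105.0 dB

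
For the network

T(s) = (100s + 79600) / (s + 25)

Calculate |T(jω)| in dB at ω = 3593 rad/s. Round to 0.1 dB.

Substitute s = j3593:
Numerator: 100(j3593) + 79600 = 79600 + j359300
Denominator: (j3593) + 25 = 25 + j3593
|N| = √(79600² + 359300²) ≈ 3.6801e+05, ∠N ≈ 77.51°
|D| = √(25² + 3593²) ≈ 3593.1, ∠D ≈ 89.60°
|T| = 3.6801e+05 / 3593.1 ≈ 102.42
Gain = 20 log₁₀(102.42) ≈ 40.21 dB

40.2 dB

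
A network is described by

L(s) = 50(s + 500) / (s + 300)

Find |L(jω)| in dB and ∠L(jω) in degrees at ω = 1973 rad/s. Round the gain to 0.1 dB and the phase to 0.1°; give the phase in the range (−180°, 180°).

34.2 dB, -5.6°

At s = jω = j1973:
zero (s+500): 500 + j1973 → |·| = √(500²+1973²) = √4142729 ≈ 2035.4, ∠ = arctan(1973/500) ≈ 75.78°
pole (s+300): 300 + j1973 → |·| = √(300²+1973²) = √3982729 ≈ 1995.7, ∠ = arctan(1973/300) ≈ 81.35°
|L| = 50 · 2035.4 / 1995.7 ≈ 50.995
Gain = 20 log₁₀(50.995) ≈ 34.15 dB
∠L = 75.78° − 81.35° = -5.57°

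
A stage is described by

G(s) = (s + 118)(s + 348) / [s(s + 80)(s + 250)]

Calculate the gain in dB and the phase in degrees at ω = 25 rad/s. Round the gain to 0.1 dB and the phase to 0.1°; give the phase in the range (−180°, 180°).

At s = jω = j25:
zero (s+118): 118 + j25 → |·| = √(118²+25²) = √14549 ≈ 120.62, ∠ = arctan(25/118) ≈ 11.96°
zero (s+348): 348 + j25 → |·| = √(348²+25²) = √121729 ≈ 348.9, ∠ = arctan(25/348) ≈ 4.11°
pole (s+80): 80 + j25 → |·| = √(80²+25²) = √7025 ≈ 83.815, ∠ = arctan(25/80) ≈ 17.35°
pole (s+250): 250 + j25 → |·| = √(250²+25²) = √63125 ≈ 251.25, ∠ = arctan(25/250) ≈ 5.71°
pole at origin: |s| = 25, ∠ = 90.00° (in denominator)
|G| = 1 · 42084 / 5.2646e+05 ≈ 0.079938
Gain = 20 log₁₀(0.079938) ≈ -21.94 dB
∠G = 16.07° − 113.06° = -96.99°

-21.9 dB, -97.0°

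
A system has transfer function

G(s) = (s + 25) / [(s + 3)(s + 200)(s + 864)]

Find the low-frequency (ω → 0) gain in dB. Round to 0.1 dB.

G(0) = 1·25 / (3·200·864) ≈ 4.8225e-05
20 log₁₀(4.8225e-05) ≈ -86.33 dB

-86.3 dB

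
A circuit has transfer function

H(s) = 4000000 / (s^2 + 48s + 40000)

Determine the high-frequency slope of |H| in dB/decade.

-40 dB/decade

Each pole contributes −20 dB/decade at high frequency; each zero contributes +20 dB/decade.
Net: 0 zero(s) − 2 pole(s) → -40 dB/decade.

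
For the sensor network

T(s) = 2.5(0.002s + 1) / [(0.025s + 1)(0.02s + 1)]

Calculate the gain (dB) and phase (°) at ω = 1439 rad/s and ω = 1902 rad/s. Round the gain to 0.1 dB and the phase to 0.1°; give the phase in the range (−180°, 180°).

ω = 1439: -42.7 dB, -105.6°; ω = 1902: -45.3 dB, -102.0°

At ω = 1439 rad/s:
zero (1 + j1439·0.002) = 1 + j2.878 → |·| ≈ 3.0468, ∠ ≈ 70.84°
pole (1 + j1439·0.025) = 1 + j35.975 → |·| ≈ 35.989, ∠ ≈ 88.41°
pole (1 + j1439·0.02) = 1 + j28.78 → |·| ≈ 28.797, ∠ ≈ 88.01°
|T| = 2.5 · 3.0468 / (35.989 · 28.797) ≈ 0.0073497
Gain = 20 log₁₀(0.0073497) ≈ -42.67 dB
∠T = (70.84°) − (88.41° + 88.01°) = -105.58°

At ω = 1902 rad/s:
zero (1 + j1902·0.002) = 1 + j3.804 → |·| ≈ 3.9332, ∠ ≈ 75.27°
pole (1 + j1902·0.025) = 1 + j47.55 → |·| ≈ 47.561, ∠ ≈ 88.80°
pole (1 + j1902·0.02) = 1 + j38.04 → |·| ≈ 38.053, ∠ ≈ 88.49°
|T| = 2.5 · 3.9332 / (47.561 · 38.053) ≈ 0.0054331
Gain = 20 log₁₀(0.0054331) ≈ -45.30 dB
∠T = (75.27°) − (88.80° + 88.49°) = -102.02°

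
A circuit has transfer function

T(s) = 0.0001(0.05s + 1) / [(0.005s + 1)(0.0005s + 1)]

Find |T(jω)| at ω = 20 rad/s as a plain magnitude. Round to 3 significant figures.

0.000141

At ω = 20 rad/s:
zero (1 + j20·0.05) = 1 + j1 → |·| ≈ 1.4142, ∠ ≈ 45.00°
pole (1 + j20·0.005) = 1 + j0.1 → |·| ≈ 1.005, ∠ ≈ 5.71°
pole (1 + j20·0.0005) = 1 + j0.01 → |·| ≈ 1, ∠ ≈ 0.57°
|T| = 0.0001 · 1.4142 / (1.005 · 1) ≈ 0.00014072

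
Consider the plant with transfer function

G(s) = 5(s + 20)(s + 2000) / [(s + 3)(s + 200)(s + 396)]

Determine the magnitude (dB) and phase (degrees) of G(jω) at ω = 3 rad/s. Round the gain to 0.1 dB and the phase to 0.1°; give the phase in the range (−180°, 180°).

-4.4 dB, -37.7°

At s = jω = j3:
zero (s+20): 20 + j3 → |·| = √(20²+3²) = √409 ≈ 20.224, ∠ = arctan(3/20) ≈ 8.53°
zero (s+2000): 2000 + j3 → |·| = √(2000²+3²) = √4000009 ≈ 2000, ∠ = arctan(3/2000) ≈ 0.09°
pole (s+3): 3 + j3 → |·| = √(3²+3²) = √18 ≈ 4.2426, ∠ = arctan(3/3) ≈ 45.00°
pole (s+200): 200 + j3 → |·| = √(200²+3²) = √40009 ≈ 200.02, ∠ = arctan(3/200) ≈ 0.86°
pole (s+396): 396 + j3 → |·| = √(396²+3²) = √156825 ≈ 396.01, ∠ = arctan(3/396) ≈ 0.43°
|G| = 5 · 40448 / 3.3606e+05 ≈ 0.6018
Gain = 20 log₁₀(0.6018) ≈ -4.41 dB
∠G = 8.62° − 46.29° = -37.67°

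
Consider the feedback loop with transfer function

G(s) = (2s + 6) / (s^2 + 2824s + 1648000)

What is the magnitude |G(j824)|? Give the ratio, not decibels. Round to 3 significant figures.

Substitute s = j824:
Numerator: 2(j824) + 6 = 6 + j1648
Denominator: (j824)^2 + 2824(j824) + 1648000 = 969024 + j2326976
|N| = √(6² + 1648²) ≈ 1648, ∠N ≈ 89.79°
|D| = √(969024² + 2326976²) ≈ 2.5207e+06, ∠D ≈ 67.39°
|G| = 1648 / 2.5207e+06 ≈ 0.00065379

0.000654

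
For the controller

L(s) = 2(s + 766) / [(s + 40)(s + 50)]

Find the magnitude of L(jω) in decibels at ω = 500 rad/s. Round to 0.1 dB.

At s = jω = j500:
zero (s+766): 766 + j500 → |·| = √(766²+500²) = √836756 ≈ 914.74, ∠ = arctan(500/766) ≈ 33.13°
pole (s+40): 40 + j500 → |·| = √(40²+500²) = √251600 ≈ 501.6, ∠ = arctan(500/40) ≈ 85.43°
pole (s+50): 50 + j500 → |·| = √(50²+500²) = √252500 ≈ 502.49, ∠ = arctan(500/50) ≈ 84.29°
|L| = 2 · 914.74 / 2.5205e+05 ≈ 0.0072584
Gain = 20 log₁₀(0.0072584) ≈ -42.78 dB

-42.8 dB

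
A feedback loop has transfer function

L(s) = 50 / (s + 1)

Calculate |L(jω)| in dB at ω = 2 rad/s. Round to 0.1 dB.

27.0 dB

Substitute s = j2:
Numerator: 50 = 50 + j0
Denominator: (j2) + 1 = 1 + j2
|N| = √(50² + 0²) ≈ 50, ∠N ≈ 0.00°
|D| = √(1² + 2²) ≈ 2.2361, ∠D ≈ 63.43°
|L| = 50 / 2.2361 ≈ 22.36
Gain = 20 log₁₀(22.36) ≈ 26.99 dB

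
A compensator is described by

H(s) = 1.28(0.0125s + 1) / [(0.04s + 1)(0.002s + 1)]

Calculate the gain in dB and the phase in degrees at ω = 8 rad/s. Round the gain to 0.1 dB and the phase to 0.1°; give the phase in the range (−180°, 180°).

At ω = 8 rad/s:
zero (1 + j8·0.0125) = 1 + j0.1 → |·| ≈ 1.005, ∠ ≈ 5.71°
pole (1 + j8·0.04) = 1 + j0.32 → |·| ≈ 1.05, ∠ ≈ 17.74°
pole (1 + j8·0.002) = 1 + j0.016 → |·| ≈ 1.0001, ∠ ≈ 0.92°
|H| = 1.28 · 1.005 / (1.05 · 1.0001) ≈ 1.225
Gain = 20 log₁₀(1.225) ≈ 1.76 dB
∠H = (5.71°) − (17.74° + 0.92°) = -12.95°

1.8 dB, -13.0°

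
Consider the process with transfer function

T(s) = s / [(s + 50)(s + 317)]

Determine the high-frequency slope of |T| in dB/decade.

Each pole contributes −20 dB/decade at high frequency; each zero contributes +20 dB/decade.
Net: 1 zero(s) − 2 pole(s) → -20 dB/decade.

-20 dB/decade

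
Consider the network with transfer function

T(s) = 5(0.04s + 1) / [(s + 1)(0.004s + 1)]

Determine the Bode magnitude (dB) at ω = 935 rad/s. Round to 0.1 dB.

-25.7 dB

At ω = 935 rad/s:
zero (1 + j935·0.04) = 1 + j37.4 → |·| ≈ 37.413, ∠ ≈ 88.47°
pole (1 + j935·1) = 1 + j935 → |·| ≈ 935, ∠ ≈ 89.94°
pole (1 + j935·0.004) = 1 + j3.74 → |·| ≈ 3.8714, ∠ ≈ 75.03°
|T| = 5 · 37.413 / (935 · 3.8714) ≈ 0.051679
Gain = 20 log₁₀(0.051679) ≈ -25.73 dB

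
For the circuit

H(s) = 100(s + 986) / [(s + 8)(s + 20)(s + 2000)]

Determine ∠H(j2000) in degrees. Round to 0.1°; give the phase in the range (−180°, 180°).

-160.4°

At s = jω = j2000:
zero (s+986): 986 + j2000 → |·| = √(986²+2000²) = √4972196 ≈ 2229.8, ∠ = arctan(2000/986) ≈ 63.76°
pole (s+8): 8 + j2000 → |·| = √(8²+2000²) = √4000064 ≈ 2000, ∠ = arctan(2000/8) ≈ 89.77°
pole (s+20): 20 + j2000 → |·| = √(20²+2000²) = √4000400 ≈ 2000.1, ∠ = arctan(2000/20) ≈ 89.43°
pole (s+2000): 2000 + j2000 → |·| = √(2000²+2000²) = √8000000 ≈ 2828.4, ∠ = arctan(2000/2000) ≈ 45.00°
∠H = 63.76° − 224.20° = -160.44°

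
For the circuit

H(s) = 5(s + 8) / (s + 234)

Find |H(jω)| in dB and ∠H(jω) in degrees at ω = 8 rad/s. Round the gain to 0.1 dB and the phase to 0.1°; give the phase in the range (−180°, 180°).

-12.3 dB, 43.0°

At s = jω = j8:
zero (s+8): 8 + j8 → |·| = √(8²+8²) = √128 ≈ 11.314, ∠ = arctan(8/8) ≈ 45.00°
pole (s+234): 234 + j8 → |·| = √(234²+8²) = √54820 ≈ 234.14, ∠ = arctan(8/234) ≈ 1.96°
|H| = 5 · 11.314 / 234.14 ≈ 0.24161
Gain = 20 log₁₀(0.24161) ≈ -12.34 dB
∠H = 45.00° − 1.96° = 43.04°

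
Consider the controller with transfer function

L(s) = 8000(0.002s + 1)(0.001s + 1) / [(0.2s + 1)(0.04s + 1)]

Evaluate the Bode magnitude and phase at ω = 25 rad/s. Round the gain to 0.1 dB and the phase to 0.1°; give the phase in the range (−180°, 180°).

60.9 dB, -119.4°

At ω = 25 rad/s:
zero (1 + j25·0.002) = 1 + j0.05 → |·| ≈ 1.0012, ∠ ≈ 2.86°
zero (1 + j25·0.001) = 1 + j0.025 → |·| ≈ 1.0003, ∠ ≈ 1.43°
pole (1 + j25·0.2) = 1 + j5 → |·| ≈ 5.099, ∠ ≈ 78.69°
pole (1 + j25·0.04) = 1 + j1 → |·| ≈ 1.4142, ∠ ≈ 45.00°
|L| = 8000 · 1.0012 · 1.0003 / (5.099 · 1.4142) ≈ 1111.1
Gain = 20 log₁₀(1111.1) ≈ 60.92 dB
∠L = (2.86° + 1.43°) − (78.69° + 45.00°) = -119.40°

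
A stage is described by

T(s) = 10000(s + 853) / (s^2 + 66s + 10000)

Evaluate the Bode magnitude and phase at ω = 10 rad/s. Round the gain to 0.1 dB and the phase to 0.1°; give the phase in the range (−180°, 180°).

At s = jω = j10:
zero (s+853): 853 + j10 → |·| = √(853²+10²) = √727709 ≈ 853.06, ∠ = arctan(10/853) ≈ 0.67°
quadratic: (j10)² + 66·j10 + 10000 = 9900 + j660 → |·| ≈ 9922, ∠ ≈ 3.81°
|T| = 10000 · 853.06 / 9922 ≈ 859.77
Gain = 20 log₁₀(859.77) ≈ 58.69 dB
∠T = 0.67° − 3.81° = -3.14°

58.7 dB, -3.1°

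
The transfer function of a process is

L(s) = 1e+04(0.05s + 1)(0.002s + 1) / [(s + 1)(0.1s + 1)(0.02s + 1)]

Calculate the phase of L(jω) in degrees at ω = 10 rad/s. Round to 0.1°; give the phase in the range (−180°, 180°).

At ω = 10 rad/s:
zero (1 + j10·0.05) = 1 + j0.5 → |·| ≈ 1.118, ∠ ≈ 26.57°
zero (1 + j10·0.002) = 1 + j0.02 → |·| ≈ 1.0002, ∠ ≈ 1.15°
pole (1 + j10·1) = 1 + j10 → |·| ≈ 10.05, ∠ ≈ 84.29°
pole (1 + j10·0.1) = 1 + j1 → |·| ≈ 1.4142, ∠ ≈ 45.00°
pole (1 + j10·0.02) = 1 + j0.2 → |·| ≈ 1.0198, ∠ ≈ 11.31°
∠L = (26.57° + 1.15°) − (84.29° + 45.00° + 11.31°) = -112.88°

-112.9°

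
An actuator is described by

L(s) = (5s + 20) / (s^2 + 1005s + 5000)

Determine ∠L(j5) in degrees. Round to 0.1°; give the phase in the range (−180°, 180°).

6.1°

Substitute s = j5:
Numerator: 5(j5) + 20 = 20 + j25
Denominator: (j5)^2 + 1005(j5) + 5000 = 4975 + j5025
|N| = √(20² + 25²) ≈ 32.016, ∠N ≈ 51.34°
|D| = √(4975² + 5025²) ≈ 7071.2, ∠D ≈ 45.29°
∠L = 51.34° − 45.29° = 6.05°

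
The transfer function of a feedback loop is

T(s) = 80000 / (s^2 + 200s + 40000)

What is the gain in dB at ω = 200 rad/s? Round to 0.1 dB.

6.0 dB

At s = jω = j200:
quadratic: (j200)² + 200·j200 + 40000 = 0 + j40000 → |·| ≈ 40000, ∠ ≈ 90.00°
|T| = 80000 / 40000 ≈ 2
Gain = 20 log₁₀(2) ≈ 6.02 dB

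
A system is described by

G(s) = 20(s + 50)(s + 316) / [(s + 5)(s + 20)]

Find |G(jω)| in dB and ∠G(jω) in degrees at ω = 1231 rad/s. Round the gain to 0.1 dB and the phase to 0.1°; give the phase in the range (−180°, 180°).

At s = jω = j1231:
zero (s+50): 50 + j1231 → |·| = √(50²+1231²) = √1517861 ≈ 1232, ∠ = arctan(1231/50) ≈ 87.67°
zero (s+316): 316 + j1231 → |·| = √(316²+1231²) = √1615217 ≈ 1270.9, ∠ = arctan(1231/316) ≈ 75.60°
pole (s+5): 5 + j1231 → |·| = √(5²+1231²) = √1515386 ≈ 1231, ∠ = arctan(1231/5) ≈ 89.77°
pole (s+20): 20 + j1231 → |·| = √(20²+1231²) = √1515761 ≈ 1231.2, ∠ = arctan(1231/20) ≈ 89.07°
|G| = 20 · 1.5657e+06 / 1.5156e+06 ≈ 20.661
Gain = 20 log₁₀(20.661) ≈ 26.30 dB
∠G = 163.27° − 178.84° = -15.57°

26.3 dB, -15.6°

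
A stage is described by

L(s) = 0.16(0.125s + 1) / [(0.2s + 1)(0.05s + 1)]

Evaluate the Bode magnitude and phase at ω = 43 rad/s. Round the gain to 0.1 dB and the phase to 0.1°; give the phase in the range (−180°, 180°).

-27.4 dB, -69.0°

At ω = 43 rad/s:
zero (1 + j43·0.125) = 1 + j5.375 → |·| ≈ 5.4672, ∠ ≈ 79.46°
pole (1 + j43·0.2) = 1 + j8.6 → |·| ≈ 8.6579, ∠ ≈ 83.37°
pole (1 + j43·0.05) = 1 + j2.15 → |·| ≈ 2.3712, ∠ ≈ 65.06°
|L| = 0.16 · 5.4672 / (8.6579 · 2.3712) ≈ 0.042609
Gain = 20 log₁₀(0.042609) ≈ -27.41 dB
∠L = (79.46°) − (83.37° + 65.06°) = -68.97°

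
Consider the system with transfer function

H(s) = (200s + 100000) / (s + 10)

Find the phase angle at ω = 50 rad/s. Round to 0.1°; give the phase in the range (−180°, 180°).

Substitute s = j50:
Numerator: 200(j50) + 100000 = 100000 + j10000
Denominator: (j50) + 10 = 10 + j50
|N| = √(100000² + 10000²) ≈ 1.005e+05, ∠N ≈ 5.71°
|D| = √(10² + 50²) ≈ 50.99, ∠D ≈ 78.69°
∠H = 5.71° − 78.69° = -72.98°

-73.0°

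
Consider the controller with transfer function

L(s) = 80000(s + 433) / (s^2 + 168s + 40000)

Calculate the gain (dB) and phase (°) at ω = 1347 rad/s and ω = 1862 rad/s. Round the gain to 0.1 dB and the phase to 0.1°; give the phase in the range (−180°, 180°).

At s = jω = j1347:
zero (s+433): 433 + j1347 → |·| = √(433²+1347²) = √2001898 ≈ 1414.9, ∠ = arctan(1347/433) ≈ 72.18°
quadratic: (j1347)² + 168·j1347 + 40000 = -1774409 + j226296 → |·| ≈ 1.7888e+06, ∠ ≈ 172.73°
|L| = 80000 · 1414.9 / 1.7888e+06 ≈ 63.278
Gain = 20 log₁₀(63.278) ≈ 36.03 dB
∠L = 72.18° − 172.73° = -100.55°

At s = jω = j1862:
zero (s+433): 433 + j1862 → |·| = √(433²+1862²) = √3654533 ≈ 1911.7, ∠ = arctan(1862/433) ≈ 76.91°
quadratic: (j1862)² + 168·j1862 + 40000 = -3427044 + j312816 → |·| ≈ 3.4413e+06, ∠ ≈ 174.78°
|L| = 80000 · 1911.7 / 3.4413e+06 ≈ 44.441
Gain = 20 log₁₀(44.441) ≈ 32.96 dB
∠L = 76.91° − 174.78° = -97.87°

ω = 1347: 36.0 dB, -100.6°; ω = 1862: 33.0 dB, -97.9°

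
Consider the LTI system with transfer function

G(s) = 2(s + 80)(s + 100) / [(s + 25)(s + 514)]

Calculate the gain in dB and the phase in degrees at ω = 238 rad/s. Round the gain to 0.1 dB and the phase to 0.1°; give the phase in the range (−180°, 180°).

-0.4 dB, 29.8°

At s = jω = j238:
zero (s+80): 80 + j238 → |·| = √(80²+238²) = √63044 ≈ 251.09, ∠ = arctan(238/80) ≈ 71.42°
zero (s+100): 100 + j238 → |·| = √(100²+238²) = √66644 ≈ 258.15, ∠ = arctan(238/100) ≈ 67.21°
pole (s+25): 25 + j238 → |·| = √(25²+238²) = √57269 ≈ 239.31, ∠ = arctan(238/25) ≈ 84.00°
pole (s+514): 514 + j238 → |·| = √(514²+238²) = √320840 ≈ 566.43, ∠ = arctan(238/514) ≈ 24.85°
|G| = 2 · 64819 / 1.3555e+05 ≈ 0.95639
Gain = 20 log₁₀(0.95639) ≈ -0.39 dB
∠G = 138.63° − 108.85° = 29.78°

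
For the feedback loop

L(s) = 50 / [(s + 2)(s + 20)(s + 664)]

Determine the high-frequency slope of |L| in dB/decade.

Each pole contributes −20 dB/decade at high frequency; each zero contributes +20 dB/decade.
Net: 0 zero(s) − 3 pole(s) → -60 dB/decade.

-60 dB/decade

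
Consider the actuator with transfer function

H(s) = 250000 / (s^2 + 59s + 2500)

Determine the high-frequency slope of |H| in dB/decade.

Each pole contributes −20 dB/decade at high frequency; each zero contributes +20 dB/decade.
Net: 0 zero(s) − 2 pole(s) → -40 dB/decade.

-40 dB/decade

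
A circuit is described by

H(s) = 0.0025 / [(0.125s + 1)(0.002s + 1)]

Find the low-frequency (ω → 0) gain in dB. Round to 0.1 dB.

H(0) = 0.0025 · 1 / 1 = 0.0025
20 log₁₀(0.0025) ≈ -52.04 dB

-52.0 dB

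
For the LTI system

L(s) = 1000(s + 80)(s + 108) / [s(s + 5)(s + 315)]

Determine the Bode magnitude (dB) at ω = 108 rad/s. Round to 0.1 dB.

14.5 dB

At s = jω = j108:
zero (s+80): 80 + j108 → |·| = √(80²+108²) = √18064 ≈ 134.4, ∠ = arctan(108/80) ≈ 53.47°
zero (s+108): 108 + j108 → |·| = √(108²+108²) = √23328 ≈ 152.74, ∠ = arctan(108/108) ≈ 45.00°
pole (s+5): 5 + j108 → |·| = √(5²+108²) = √11689 ≈ 108.12, ∠ = arctan(108/5) ≈ 87.35°
pole (s+315): 315 + j108 → |·| = √(315²+108²) = √110889 ≈ 333, ∠ = arctan(108/315) ≈ 18.92°
pole at origin: |s| = 108, ∠ = 90.00° (in denominator)
|L| = 1000 · 20528 / 3.8884e+06 ≈ 5.2793
Gain = 20 log₁₀(5.2793) ≈ 14.45 dB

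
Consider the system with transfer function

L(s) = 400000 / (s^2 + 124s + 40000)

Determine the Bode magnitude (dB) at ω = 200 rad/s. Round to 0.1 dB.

24.2 dB

At s = jω = j200:
quadratic: (j200)² + 124·j200 + 40000 = 0 + j24800 → |·| ≈ 24800, ∠ ≈ 90.00°
|L| = 400000 / 24800 ≈ 16.129
Gain = 20 log₁₀(16.129) ≈ 24.15 dB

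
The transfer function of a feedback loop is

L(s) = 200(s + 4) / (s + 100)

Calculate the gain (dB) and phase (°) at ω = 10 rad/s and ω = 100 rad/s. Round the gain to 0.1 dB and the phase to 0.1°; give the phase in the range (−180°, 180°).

At s = jω = j10:
zero (s+4): 4 + j10 → |·| = √(4²+10²) = √116 ≈ 10.77, ∠ = arctan(10/4) ≈ 68.20°
pole (s+100): 100 + j10 → |·| = √(100²+10²) = √10100 ≈ 100.5, ∠ = arctan(10/100) ≈ 5.71°
|L| = 200 · 10.77 / 100.5 ≈ 21.433
Gain = 20 log₁₀(21.433) ≈ 26.62 dB
∠L = 68.20° − 5.71° = 62.49°

At s = jω = j100:
zero (s+4): 4 + j100 → |·| = √(4²+100²) = √10016 ≈ 100.08, ∠ = arctan(100/4) ≈ 87.71°
pole (s+100): 100 + j100 → |·| = √(100²+100²) = √20000 ≈ 141.42, ∠ = arctan(100/100) ≈ 45.00°
|L| = 200 · 100.08 / 141.42 ≈ 141.54
Gain = 20 log₁₀(141.54) ≈ 43.02 dB
∠L = 87.71° − 45.00° = 42.71°

ω = 10: 26.6 dB, 62.5°; ω = 100: 43.0 dB, 42.7°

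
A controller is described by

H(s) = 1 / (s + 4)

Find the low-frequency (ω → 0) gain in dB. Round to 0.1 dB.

H(0) = 1 / (4) = 0.25
20 log₁₀(0.25) ≈ -12.04 dB

-12.0 dB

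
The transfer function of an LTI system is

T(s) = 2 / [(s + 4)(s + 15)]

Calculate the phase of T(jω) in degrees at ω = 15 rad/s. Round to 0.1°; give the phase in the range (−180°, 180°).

At s = jω = j15:
pole (s+4): 4 + j15 → |·| = √(4²+15²) = √241 ≈ 15.524, ∠ = arctan(15/4) ≈ 75.07°
pole (s+15): 15 + j15 → |·| = √(15²+15²) = √450 ≈ 21.213, ∠ = arctan(15/15) ≈ 45.00°
∠T = 0.00° − 120.07° = -120.07°

-120.1°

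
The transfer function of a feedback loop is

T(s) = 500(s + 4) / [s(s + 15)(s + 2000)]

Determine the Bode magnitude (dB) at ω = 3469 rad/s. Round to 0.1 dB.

At s = jω = j3469:
zero (s+4): 4 + j3469 → |·| = √(4²+3469²) = √12033977 ≈ 3469, ∠ = arctan(3469/4) ≈ 89.93°
pole (s+15): 15 + j3469 → |·| = √(15²+3469²) = √12034186 ≈ 3469, ∠ = arctan(3469/15) ≈ 89.75°
pole (s+2000): 2000 + j3469 → |·| = √(2000²+3469²) = √16033961 ≈ 4004.2, ∠ = arctan(3469/2000) ≈ 60.04°
pole at origin: |s| = 3469, ∠ = 90.00° (in denominator)
|T| = 500 · 3469 / 4.8186e+10 ≈ 3.5996e-05
Gain = 20 log₁₀(3.5996e-05) ≈ -88.87 dB

-88.9 dB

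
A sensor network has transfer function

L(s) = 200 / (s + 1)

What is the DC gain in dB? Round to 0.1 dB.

46.0 dB

L(0) = 200 / 1 = 200
20 log₁₀(200) ≈ 46.02 dB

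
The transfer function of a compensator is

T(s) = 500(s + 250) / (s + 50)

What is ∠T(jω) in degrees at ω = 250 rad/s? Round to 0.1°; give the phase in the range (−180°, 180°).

At s = jω = j250:
zero (s+250): 250 + j250 → |·| = √(250²+250²) = √125000 ≈ 353.55, ∠ = arctan(250/250) ≈ 45.00°
pole (s+50): 50 + j250 → |·| = √(50²+250²) = √65000 ≈ 254.95, ∠ = arctan(250/50) ≈ 78.69°
∠T = 45.00° − 78.69° = -33.69°

-33.7°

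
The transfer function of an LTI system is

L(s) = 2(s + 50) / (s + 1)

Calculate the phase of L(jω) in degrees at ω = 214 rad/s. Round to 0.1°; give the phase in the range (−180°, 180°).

-12.9°

At s = jω = j214:
zero (s+50): 50 + j214 → |·| = √(50²+214²) = √48296 ≈ 219.76, ∠ = arctan(214/50) ≈ 76.85°
pole (s+1): 1 + j214 → |·| = √(1²+214²) = √45797 ≈ 214, ∠ = arctan(214/1) ≈ 89.73°
∠L = 76.85° − 89.73° = -12.88°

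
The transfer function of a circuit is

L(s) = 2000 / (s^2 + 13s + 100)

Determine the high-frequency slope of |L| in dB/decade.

-40 dB/decade

Each pole contributes −20 dB/decade at high frequency; each zero contributes +20 dB/decade.
Net: 0 zero(s) − 2 pole(s) → -40 dB/decade.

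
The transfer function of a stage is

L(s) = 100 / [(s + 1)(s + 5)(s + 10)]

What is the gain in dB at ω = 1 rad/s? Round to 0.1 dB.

2.8 dB

At s = jω = j1:
pole (s+1): 1 + j1 → |·| = √(1²+1²) = √2 ≈ 1.4142, ∠ = arctan(1/1) ≈ 45.00°
pole (s+5): 5 + j1 → |·| = √(5²+1²) = √26 ≈ 5.099, ∠ = arctan(1/5) ≈ 11.31°
pole (s+10): 10 + j1 → |·| = √(10²+1²) = √101 ≈ 10.05, ∠ = arctan(1/10) ≈ 5.71°
|L| = 100 / 72.471 ≈ 1.3799
Gain = 20 log₁₀(1.3799) ≈ 2.80 dB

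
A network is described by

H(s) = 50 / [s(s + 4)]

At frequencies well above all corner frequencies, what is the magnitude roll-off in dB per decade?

Each pole contributes −20 dB/decade at high frequency; each zero contributes +20 dB/decade.
Net: 0 zero(s) − 2 pole(s) → -40 dB/decade.

-40 dB/decade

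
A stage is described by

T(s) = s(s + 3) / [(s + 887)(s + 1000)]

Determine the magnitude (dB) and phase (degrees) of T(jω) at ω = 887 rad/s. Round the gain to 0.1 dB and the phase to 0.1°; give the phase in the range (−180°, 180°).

-6.6 dB, 93.2°

At s = jω = j887:
zero (s+3): 3 + j887 → |·| = √(3²+887²) = √786778 ≈ 887.01, ∠ = arctan(887/3) ≈ 89.81°
zero at origin: s = j887 → |·| = 887, ∠ = 90.00°
pole (s+887): 887 + j887 → |·| = √(887²+887²) = √1573538 ≈ 1254.4, ∠ = arctan(887/887) ≈ 45.00°
pole (s+1000): 1000 + j887 → |·| = √(1000²+887²) = √1786769 ≈ 1336.7, ∠ = arctan(887/1000) ≈ 41.57°
|T| = 1 · 7.8678e+05 / 1.6768e+06 ≈ 0.46922
Gain = 20 log₁₀(0.46922) ≈ -6.57 dB
∠T = 179.81° − 86.57° = 93.24°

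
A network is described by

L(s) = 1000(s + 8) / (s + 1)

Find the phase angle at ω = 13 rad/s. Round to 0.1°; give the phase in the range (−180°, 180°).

-27.2°

At s = jω = j13:
zero (s+8): 8 + j13 → |·| = √(8²+13²) = √233 ≈ 15.264, ∠ = arctan(13/8) ≈ 58.39°
pole (s+1): 1 + j13 → |·| = √(1²+13²) = √170 ≈ 13.038, ∠ = arctan(13/1) ≈ 85.60°
∠L = 58.39° − 85.60° = -27.21°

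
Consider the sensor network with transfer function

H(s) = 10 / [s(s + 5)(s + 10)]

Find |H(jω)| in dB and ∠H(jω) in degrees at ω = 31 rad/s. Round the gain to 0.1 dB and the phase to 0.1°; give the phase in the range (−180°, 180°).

At s = jω = j31:
pole (s+5): 5 + j31 → |·| = √(5²+31²) = √986 ≈ 31.401, ∠ = arctan(31/5) ≈ 80.84°
pole (s+10): 10 + j31 → |·| = √(10²+31²) = √1061 ≈ 32.573, ∠ = arctan(31/10) ≈ 72.12°
pole at origin: |s| = 31, ∠ = 90.00° (in denominator)
|H| = 10 / 31708 ≈ 0.00031538
Gain = 20 log₁₀(0.00031538) ≈ -70.02 dB
∠H = 0.00° − 242.96° = -242.96° ≡ 117.04° (principal value)

-70.0 dB, 117.0°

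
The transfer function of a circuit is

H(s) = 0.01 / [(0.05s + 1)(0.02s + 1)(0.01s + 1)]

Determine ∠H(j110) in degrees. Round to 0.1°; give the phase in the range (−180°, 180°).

At ω = 110 rad/s:
pole (1 + j110·0.05) = 1 + j5.5 → |·| ≈ 5.5902, ∠ ≈ 79.70°
pole (1 + j110·0.02) = 1 + j2.2 → |·| ≈ 2.4166, ∠ ≈ 65.56°
pole (1 + j110·0.01) = 1 + j1.1 → |·| ≈ 1.4866, ∠ ≈ 47.73°
∠H = (0°) − (79.70° + 65.56° + 47.73°) = -192.99° ≡ 167.01° (principal value)

167.0°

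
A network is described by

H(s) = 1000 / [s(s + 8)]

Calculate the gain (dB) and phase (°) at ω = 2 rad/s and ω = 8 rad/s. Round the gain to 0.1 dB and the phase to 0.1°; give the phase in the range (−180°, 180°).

ω = 2: 35.7 dB, -104.0°; ω = 8: 20.9 dB, -135.0°

At s = jω = j2:
pole (s+8): 8 + j2 → |·| = √(8²+2²) = √68 ≈ 8.2462, ∠ = arctan(2/8) ≈ 14.04°
pole at origin: |s| = 2, ∠ = 90.00° (in denominator)
|H| = 1000 / 16.492 ≈ 60.635
Gain = 20 log₁₀(60.635) ≈ 35.65 dB
∠H = 0.00° − 104.04° = -104.04°

At s = jω = j8:
pole (s+8): 8 + j8 → |·| = √(8²+8²) = √128 ≈ 11.314, ∠ = arctan(8/8) ≈ 45.00°
pole at origin: |s| = 8, ∠ = 90.00° (in denominator)
|H| = 1000 / 90.512 ≈ 11.048
Gain = 20 log₁₀(11.048) ≈ 20.87 dB
∠H = 0.00° − 135.00° = -135.00°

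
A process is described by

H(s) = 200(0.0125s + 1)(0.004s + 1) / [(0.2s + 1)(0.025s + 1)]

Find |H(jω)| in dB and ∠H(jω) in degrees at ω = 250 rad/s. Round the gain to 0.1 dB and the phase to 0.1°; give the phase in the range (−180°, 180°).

At ω = 250 rad/s:
zero (1 + j250·0.0125) = 1 + j3.125 → |·| ≈ 3.2811, ∠ ≈ 72.26°
zero (1 + j250·0.004) = 1 + j1 → |·| ≈ 1.4142, ∠ ≈ 45.00°
pole (1 + j250·0.2) = 1 + j50 → |·| ≈ 50.01, ∠ ≈ 88.85°
pole (1 + j250·0.025) = 1 + j6.25 → |·| ≈ 6.3295, ∠ ≈ 80.91°
|H| = 200 · 3.2811 · 1.4142 / (50.01 · 6.3295) ≈ 2.9318
Gain = 20 log₁₀(2.9318) ≈ 9.34 dB
∠H = (72.26° + 45.00°) − (88.85° + 80.91°) = -52.50°

9.3 dB, -52.5°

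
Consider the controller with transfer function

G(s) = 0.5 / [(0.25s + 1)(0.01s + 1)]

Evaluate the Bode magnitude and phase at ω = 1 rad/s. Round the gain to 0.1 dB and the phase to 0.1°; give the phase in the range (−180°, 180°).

At ω = 1 rad/s:
pole (1 + j1·0.25) = 1 + j0.25 → |·| ≈ 1.0308, ∠ ≈ 14.04°
pole (1 + j1·0.01) = 1 + j0.01 → |·| ≈ 1, ∠ ≈ 0.57°
|G| = 0.5 · 1 / (1.0308 · 1) ≈ 0.48506
Gain = 20 log₁₀(0.48506) ≈ -6.28 dB
∠G = (0°) − (14.04° + 0.57°) = -14.61°

-6.3 dB, -14.6°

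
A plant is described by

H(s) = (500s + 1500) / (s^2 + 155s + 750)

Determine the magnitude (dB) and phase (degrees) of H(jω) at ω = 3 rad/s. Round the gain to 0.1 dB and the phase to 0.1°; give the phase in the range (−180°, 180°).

7.7 dB, 12.9°

Substitute s = j3:
Numerator: 500(j3) + 1500 = 1500 + j1500
Denominator: (j3)^2 + 155(j3) + 750 = 741 + j465
|N| = √(1500² + 1500²) ≈ 2121.3, ∠N ≈ 45.00°
|D| = √(741² + 465²) ≈ 874.82, ∠D ≈ 32.11°
|H| = 2121.3 / 874.82 ≈ 2.4248
Gain = 20 log₁₀(2.4248) ≈ 7.69 dB
∠H = 45.00° − 32.11° = 12.89°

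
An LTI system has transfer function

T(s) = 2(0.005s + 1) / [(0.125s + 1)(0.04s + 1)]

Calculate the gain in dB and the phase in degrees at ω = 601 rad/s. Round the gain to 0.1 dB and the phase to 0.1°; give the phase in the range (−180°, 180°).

-49.1 dB, -105.3°

At ω = 601 rad/s:
zero (1 + j601·0.005) = 1 + j3.005 → |·| ≈ 3.167, ∠ ≈ 71.59°
pole (1 + j601·0.125) = 1 + j75.125 → |·| ≈ 75.132, ∠ ≈ 89.24°
pole (1 + j601·0.04) = 1 + j24.04 → |·| ≈ 24.061, ∠ ≈ 87.62°
|T| = 2 · 3.167 / (75.132 · 24.061) ≈ 0.0035038
Gain = 20 log₁₀(0.0035038) ≈ -49.11 dB
∠T = (71.59°) − (89.24° + 87.62°) = -105.27°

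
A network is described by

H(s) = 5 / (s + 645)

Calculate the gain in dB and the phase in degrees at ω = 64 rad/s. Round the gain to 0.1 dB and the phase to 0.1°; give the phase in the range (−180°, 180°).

Substitute s = j64:
Numerator: 5 = 5 + j0
Denominator: (j64) + 645 = 645 + j64
|N| = √(5² + 0²) ≈ 5, ∠N ≈ 0.00°
|D| = √(645² + 64²) ≈ 648.17, ∠D ≈ 5.67°
|H| = 5 / 648.17 ≈ 0.007714
Gain = 20 log₁₀(0.007714) ≈ -42.25 dB
∠H = 0.00° − 5.67° = -5.67°

-42.3 dB, -5.7°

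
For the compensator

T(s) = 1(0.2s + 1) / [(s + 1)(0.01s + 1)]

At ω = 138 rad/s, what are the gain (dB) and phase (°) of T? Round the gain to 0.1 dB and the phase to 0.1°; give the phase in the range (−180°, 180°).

At ω = 138 rad/s:
zero (1 + j138·0.2) = 1 + j27.6 → |·| ≈ 27.618, ∠ ≈ 87.92°
pole (1 + j138·1) = 1 + j138 → |·| ≈ 138, ∠ ≈ 89.58°
pole (1 + j138·0.01) = 1 + j1.38 → |·| ≈ 1.7042, ∠ ≈ 54.07°
|T| = 1 · 27.618 / (138 · 1.7042) ≈ 0.11743
Gain = 20 log₁₀(0.11743) ≈ -18.60 dB
∠T = (87.92°) − (89.58° + 54.07°) = -55.73°

-18.6 dB, -55.7°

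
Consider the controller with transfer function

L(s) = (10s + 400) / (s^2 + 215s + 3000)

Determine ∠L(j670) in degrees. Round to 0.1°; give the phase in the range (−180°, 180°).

Substitute s = j670:
Numerator: 10(j670) + 400 = 400 + j6700
Denominator: (j670)^2 + 215(j670) + 3000 = -445900 + j144050
|N| = √(400² + 6700²) ≈ 6711.9, ∠N ≈ 86.58°
|D| = √(445900² + 144050²) ≈ 4.6859e+05, ∠D ≈ 162.10°
∠L = 86.58° − 162.10° = -75.52°

-75.5°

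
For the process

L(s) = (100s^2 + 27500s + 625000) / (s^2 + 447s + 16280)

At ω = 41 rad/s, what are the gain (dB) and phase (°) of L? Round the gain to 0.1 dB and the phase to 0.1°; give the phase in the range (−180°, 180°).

34.3 dB, 16.5°

Substitute s = j41:
Numerator: 100(j41)^2 + 27500(j41) + 625000 = 456900 + j1127500
Denominator: (j41)^2 + 447(j41) + 16280 = 14599 + j18327
|N| = √(456900² + 1127500²) ≈ 1.2166e+06, ∠N ≈ 67.94°
|D| = √(14599² + 18327²) ≈ 23431, ∠D ≈ 51.46°
|L| = 1.2166e+06 / 23431 ≈ 51.923
Gain = 20 log₁₀(51.923) ≈ 34.31 dB
∠L = 67.94° − 51.46° = 16.48°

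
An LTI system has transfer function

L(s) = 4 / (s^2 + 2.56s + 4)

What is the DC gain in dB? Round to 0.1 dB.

0.0 dB

L(0) = 4 / 4 = 1
20 log₁₀(1) ≈ 0.00 dB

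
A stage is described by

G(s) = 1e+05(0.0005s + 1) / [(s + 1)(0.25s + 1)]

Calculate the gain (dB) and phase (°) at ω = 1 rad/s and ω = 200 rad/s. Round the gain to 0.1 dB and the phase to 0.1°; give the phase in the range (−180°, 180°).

At ω = 1 rad/s:
zero (1 + j1·0.0005) = 1 + j0.0005 → |·| ≈ 1, ∠ ≈ 0.03°
pole (1 + j1·1) = 1 + j1 → |·| ≈ 1.4142, ∠ ≈ 45.00°
pole (1 + j1·0.25) = 1 + j0.25 → |·| ≈ 1.0308, ∠ ≈ 14.04°
|G| = 1e+05 · 1 / (1.4142 · 1.0308) ≈ 68599
Gain = 20 log₁₀(68599) ≈ 96.73 dB
∠G = (0.03°) − (45.00° + 14.04°) = -59.01°

At ω = 200 rad/s:
zero (1 + j200·0.0005) = 1 + j0.1 → |·| ≈ 1.005, ∠ ≈ 5.71°
pole (1 + j200·1) = 1 + j200 → |·| ≈ 200, ∠ ≈ 89.71°
pole (1 + j200·0.25) = 1 + j50 → |·| ≈ 50.01, ∠ ≈ 88.85°
|G| = 1e+05 · 1.005 / (200 · 50.01) ≈ 10.048
Gain = 20 log₁₀(10.048) ≈ 20.04 dB
∠G = (5.71°) − (89.71° + 88.85°) = -172.85°

ω = 1: 96.7 dB, -59.0°; ω = 200: 20.0 dB, -172.9°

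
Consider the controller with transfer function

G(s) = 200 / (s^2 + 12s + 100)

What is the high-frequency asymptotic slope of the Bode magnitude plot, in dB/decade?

-40 dB/decade

Each pole contributes −20 dB/decade at high frequency; each zero contributes +20 dB/decade.
Net: 0 zero(s) − 2 pole(s) → -40 dB/decade.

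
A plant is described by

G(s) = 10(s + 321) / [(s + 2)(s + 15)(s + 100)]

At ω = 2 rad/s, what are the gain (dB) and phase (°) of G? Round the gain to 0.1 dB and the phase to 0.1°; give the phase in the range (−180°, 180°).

-2.5 dB, -53.4°

At s = jω = j2:
zero (s+321): 321 + j2 → |·| = √(321²+2²) = √103045 ≈ 321.01, ∠ = arctan(2/321) ≈ 0.36°
pole (s+2): 2 + j2 → |·| = √(2²+2²) = √8 ≈ 2.8284, ∠ = arctan(2/2) ≈ 45.00°
pole (s+15): 15 + j2 → |·| = √(15²+2²) = √229 ≈ 15.133, ∠ = arctan(2/15) ≈ 7.59°
pole (s+100): 100 + j2 → |·| = √(100²+2²) = √10004 ≈ 100.02, ∠ = arctan(2/100) ≈ 1.15°
|G| = 10 · 321.01 / 4281.1 ≈ 0.74983
Gain = 20 log₁₀(0.74983) ≈ -2.50 dB
∠G = 0.36° − 53.74° = -53.38°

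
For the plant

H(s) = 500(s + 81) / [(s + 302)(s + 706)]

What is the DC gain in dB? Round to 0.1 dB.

H(0) = 500·81 / (302·706) ≈ 0.18995
20 log₁₀(0.18995) ≈ -14.43 dB

-14.4 dB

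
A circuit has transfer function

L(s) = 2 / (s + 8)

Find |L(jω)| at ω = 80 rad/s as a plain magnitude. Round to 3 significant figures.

0.0249

At s = jω = j80:
pole (s+8): 8 + j80 → |·| = √(8²+80²) = √6464 ≈ 80.399, ∠ = arctan(80/8) ≈ 84.29°
|L| = 2 / 80.399 ≈ 0.024876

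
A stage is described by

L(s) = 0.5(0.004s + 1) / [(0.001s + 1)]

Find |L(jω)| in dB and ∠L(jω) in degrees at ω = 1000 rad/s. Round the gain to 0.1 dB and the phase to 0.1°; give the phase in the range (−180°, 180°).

3.3 dB, 31.0°

At ω = 1000 rad/s:
zero (1 + j1000·0.004) = 1 + j4 → |·| ≈ 4.1231, ∠ ≈ 75.96°
pole (1 + j1000·0.001) = 1 + j1 → |·| ≈ 1.4142, ∠ ≈ 45.00°
|L| = 0.5 · 4.1231 / (1.4142) ≈ 1.4577
Gain = 20 log₁₀(1.4577) ≈ 3.27 dB
∠L = (75.96°) − (45.00°) = 30.96°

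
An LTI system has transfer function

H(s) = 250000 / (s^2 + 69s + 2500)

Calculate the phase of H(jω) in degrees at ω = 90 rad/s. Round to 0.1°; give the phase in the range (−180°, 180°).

At s = jω = j90:
quadratic: (j90)² + 69·j90 + 2500 = -5600 + j6210 → |·| ≈ 8362.1, ∠ ≈ 132.04°
∠H = 0.00° − 132.04° = -132.04°

-132.0°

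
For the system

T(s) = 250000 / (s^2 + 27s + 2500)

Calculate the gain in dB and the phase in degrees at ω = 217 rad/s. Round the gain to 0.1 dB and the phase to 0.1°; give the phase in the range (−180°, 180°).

At s = jω = j217:
quadratic: (j217)² + 27·j217 + 2500 = -44589 + j5859 → |·| ≈ 44972, ∠ ≈ 172.51°
|T| = 250000 / 44972 ≈ 5.559
Gain = 20 log₁₀(5.559) ≈ 14.90 dB
∠T = 0.00° − 172.51° = -172.51°

14.9 dB, -172.5°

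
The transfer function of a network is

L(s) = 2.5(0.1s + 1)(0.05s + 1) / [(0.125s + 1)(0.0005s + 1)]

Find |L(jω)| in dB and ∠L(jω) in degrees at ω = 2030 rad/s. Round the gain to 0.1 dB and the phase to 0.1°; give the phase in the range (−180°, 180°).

At ω = 2030 rad/s:
zero (1 + j2030·0.1) = 1 + j203 → |·| ≈ 203, ∠ ≈ 89.72°
zero (1 + j2030·0.05) = 1 + j101.5 → |·| ≈ 101.5, ∠ ≈ 89.44°
pole (1 + j2030·0.125) = 1 + j253.75 → |·| ≈ 253.75, ∠ ≈ 89.77°
pole (1 + j2030·0.0005) = 1 + j1.015 → |·| ≈ 1.4249, ∠ ≈ 45.43°
|L| = 2.5 · 203 · 101.5 / (253.75 · 1.4249) ≈ 142.47
Gain = 20 log₁₀(142.47) ≈ 43.07 dB
∠L = (89.72° + 89.44°) − (89.77° + 45.43°) = 43.96°

43.1 dB, 44.0°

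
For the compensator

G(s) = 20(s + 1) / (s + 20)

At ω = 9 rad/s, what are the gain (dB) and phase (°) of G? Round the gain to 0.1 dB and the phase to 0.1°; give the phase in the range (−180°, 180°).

At s = jω = j9:
zero (s+1): 1 + j9 → |·| = √(1²+9²) = √82 ≈ 9.0554, ∠ = arctan(9/1) ≈ 83.66°
pole (s+20): 20 + j9 → |·| = √(20²+9²) = √481 ≈ 21.932, ∠ = arctan(9/20) ≈ 24.23°
|G| = 20 · 9.0554 / 21.932 ≈ 8.2577
Gain = 20 log₁₀(8.2577) ≈ 18.34 dB
∠G = 83.66° − 24.23° = 59.43°

18.3 dB, 59.4°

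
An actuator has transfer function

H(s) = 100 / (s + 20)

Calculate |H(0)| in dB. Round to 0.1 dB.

H(0) = 100 / (20) = 5
20 log₁₀(5) ≈ 13.98 dB

14.0 dB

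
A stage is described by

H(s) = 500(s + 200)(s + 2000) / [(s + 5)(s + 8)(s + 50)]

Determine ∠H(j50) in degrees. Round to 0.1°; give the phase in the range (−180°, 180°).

At s = jω = j50:
zero (s+200): 200 + j50 → |·| = √(200²+50²) = √42500 ≈ 206.16, ∠ = arctan(50/200) ≈ 14.04°
zero (s+2000): 2000 + j50 → |·| = √(2000²+50²) = √4002500 ≈ 2000.6, ∠ = arctan(50/2000) ≈ 1.43°
pole (s+5): 5 + j50 → |·| = √(5²+50²) = √2525 ≈ 50.249, ∠ = arctan(50/5) ≈ 84.29°
pole (s+8): 8 + j50 → |·| = √(8²+50²) = √2564 ≈ 50.636, ∠ = arctan(50/8) ≈ 80.91°
pole (s+50): 50 + j50 → |·| = √(50²+50²) = √5000 ≈ 70.711, ∠ = arctan(50/50) ≈ 45.00°
∠H = 15.47° − 210.20° = -194.73° ≡ 165.27° (principal value)

165.3°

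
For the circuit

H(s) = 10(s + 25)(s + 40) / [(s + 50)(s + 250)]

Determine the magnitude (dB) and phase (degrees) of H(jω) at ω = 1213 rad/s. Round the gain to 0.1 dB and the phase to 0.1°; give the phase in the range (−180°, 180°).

At s = jω = j1213:
zero (s+25): 25 + j1213 → |·| = √(25²+1213²) = √1471994 ≈ 1213.3, ∠ = arctan(1213/25) ≈ 88.82°
zero (s+40): 40 + j1213 → |·| = √(40²+1213²) = √1472969 ≈ 1213.7, ∠ = arctan(1213/40) ≈ 88.11°
pole (s+50): 50 + j1213 → |·| = √(50²+1213²) = √1473869 ≈ 1214, ∠ = arctan(1213/50) ≈ 87.64°
pole (s+250): 250 + j1213 → |·| = √(250²+1213²) = √1533869 ≈ 1238.5, ∠ = arctan(1213/250) ≈ 78.35°
|H| = 10 · 1.4726e+06 / 1.5035e+06 ≈ 9.7945
Gain = 20 log₁₀(9.7945) ≈ 19.82 dB
∠H = 176.93° − 165.99° = 10.94°

19.8 dB, 10.9°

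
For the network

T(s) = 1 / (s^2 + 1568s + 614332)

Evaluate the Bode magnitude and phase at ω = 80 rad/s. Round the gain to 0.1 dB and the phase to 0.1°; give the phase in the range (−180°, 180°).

-115.9 dB, -11.7°

Substitute s = j80:
Numerator: 1 = 1 + j0
Denominator: (j80)^2 + 1568(j80) + 614332 = 607932 + j125440
|N| = √(1² + 0²) ≈ 1, ∠N ≈ 0.00°
|D| = √(607932² + 125440²) ≈ 6.2074e+05, ∠D ≈ 11.66°
|T| = 1 / 6.2074e+05 ≈ 1.611e-06
Gain = 20 log₁₀(1.611e-06) ≈ -115.86 dB
∠T = 0.00° − 11.66° = -11.66°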